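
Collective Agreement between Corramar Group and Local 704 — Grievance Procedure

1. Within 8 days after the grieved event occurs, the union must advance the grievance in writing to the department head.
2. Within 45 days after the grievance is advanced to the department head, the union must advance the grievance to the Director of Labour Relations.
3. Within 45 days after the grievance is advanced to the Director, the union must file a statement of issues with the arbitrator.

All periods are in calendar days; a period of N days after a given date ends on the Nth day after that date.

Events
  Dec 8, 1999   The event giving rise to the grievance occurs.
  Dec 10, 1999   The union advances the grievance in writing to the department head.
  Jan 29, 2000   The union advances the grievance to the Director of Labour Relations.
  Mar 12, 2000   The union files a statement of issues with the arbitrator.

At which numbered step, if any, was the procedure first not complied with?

Step 2

Step 1 — counting 8 days from Dec 8, 1999 (when the grieved event occurs) gives a deadline of Dec 16, 1999; completed Dec 10, 1999, before the deadline.
Step 2 — counting 45 days from Dec 10, 1999 (when the grievance is advanced to the department head) gives a deadline of Jan 24, 2000; Jan 29, 2000 misses that deadline by 5 days.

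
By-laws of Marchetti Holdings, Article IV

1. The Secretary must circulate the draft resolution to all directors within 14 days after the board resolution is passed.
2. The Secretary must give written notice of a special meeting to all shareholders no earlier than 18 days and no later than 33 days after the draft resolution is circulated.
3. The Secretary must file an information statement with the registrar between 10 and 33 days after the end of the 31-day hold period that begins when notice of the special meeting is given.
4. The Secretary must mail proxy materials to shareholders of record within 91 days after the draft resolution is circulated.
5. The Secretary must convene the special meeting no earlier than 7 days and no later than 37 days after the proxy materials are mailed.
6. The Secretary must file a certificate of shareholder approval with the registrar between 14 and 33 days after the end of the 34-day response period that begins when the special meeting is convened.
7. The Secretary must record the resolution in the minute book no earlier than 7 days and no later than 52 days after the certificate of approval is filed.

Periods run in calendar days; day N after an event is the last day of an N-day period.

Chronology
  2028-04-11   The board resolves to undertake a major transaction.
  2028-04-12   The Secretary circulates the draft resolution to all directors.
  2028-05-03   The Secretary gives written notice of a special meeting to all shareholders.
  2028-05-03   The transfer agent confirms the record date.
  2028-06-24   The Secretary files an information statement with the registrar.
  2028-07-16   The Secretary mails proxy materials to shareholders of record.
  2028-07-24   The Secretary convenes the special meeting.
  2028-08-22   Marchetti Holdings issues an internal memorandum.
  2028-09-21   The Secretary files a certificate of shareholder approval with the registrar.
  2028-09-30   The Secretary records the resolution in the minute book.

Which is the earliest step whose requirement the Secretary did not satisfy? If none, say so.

Step 1: 14 days after 2028-04-11 (when the board resolution is passed) is 2028-04-25; completed 2028-04-12, before the deadline.
Step 2: the window is 18–33 days after 2028-04-12 (when the draft resolution is circulated), so 2028-04-30 through 2028-05-15; done 2028-05-03 — within the window.
Step 3: the window is 10–33 days after 2028-06-03 (end of the 31-day hold period, which began when notice of the special meeting is given on 2028-05-03), so 2028-06-13 through 2028-07-06; done 2028-06-24, which is between those dates.
Step 4: 91 days after 2028-04-12 (when the draft resolution is circulated) is 2028-07-12; 2028-07-16 misses that deadline by 4 days.
Later steps need not be reached.

Step 4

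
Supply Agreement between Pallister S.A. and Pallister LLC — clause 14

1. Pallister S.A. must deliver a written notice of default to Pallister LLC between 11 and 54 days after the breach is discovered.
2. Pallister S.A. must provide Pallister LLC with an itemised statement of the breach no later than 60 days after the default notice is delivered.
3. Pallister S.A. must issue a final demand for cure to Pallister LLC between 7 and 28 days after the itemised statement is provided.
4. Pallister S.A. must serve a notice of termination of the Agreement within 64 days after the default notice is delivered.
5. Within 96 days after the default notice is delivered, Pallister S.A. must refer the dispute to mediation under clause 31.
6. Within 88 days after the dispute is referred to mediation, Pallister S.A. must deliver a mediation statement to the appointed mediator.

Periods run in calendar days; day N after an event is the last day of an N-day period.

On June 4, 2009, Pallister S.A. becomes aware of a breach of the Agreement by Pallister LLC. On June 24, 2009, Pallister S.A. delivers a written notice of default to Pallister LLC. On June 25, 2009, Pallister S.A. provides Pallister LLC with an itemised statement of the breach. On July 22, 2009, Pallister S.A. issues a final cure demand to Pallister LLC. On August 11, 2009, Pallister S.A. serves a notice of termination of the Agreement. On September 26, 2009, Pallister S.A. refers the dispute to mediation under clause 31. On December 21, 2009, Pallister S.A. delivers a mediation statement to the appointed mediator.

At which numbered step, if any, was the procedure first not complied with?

Step 1: the window is 11–54 days after June 4, 2009 (when the breach is discovered), so June 15, 2009 through July 28, 2009; done June 24, 2009, which is between those dates.
Step 2: 60 days after June 24, 2009 (when the default notice is delivered) is August 23, 2009; done June 25, 2009 — timely.
Step 3: the window is 7–28 days after June 25, 2009 (when the itemised statement is provided), so July 2, 2009 through July 23, 2009; July 22, 2009 falls inside that range.
Step 4: 64 days after June 24, 2009 (when the default notice is delivered) is August 27, 2009; completed August 11, 2009, before the deadline.
Step 5: 96 days after June 24, 2009 (when the default notice is delivered) is September 28, 2009; September 26, 2009 is within that limit.
Step 6: 88 days after September 26, 2009 (when the dispute is referred to mediation) is December 23, 2009; completed December 21, 2009, before the deadline.

None — every step was satisfied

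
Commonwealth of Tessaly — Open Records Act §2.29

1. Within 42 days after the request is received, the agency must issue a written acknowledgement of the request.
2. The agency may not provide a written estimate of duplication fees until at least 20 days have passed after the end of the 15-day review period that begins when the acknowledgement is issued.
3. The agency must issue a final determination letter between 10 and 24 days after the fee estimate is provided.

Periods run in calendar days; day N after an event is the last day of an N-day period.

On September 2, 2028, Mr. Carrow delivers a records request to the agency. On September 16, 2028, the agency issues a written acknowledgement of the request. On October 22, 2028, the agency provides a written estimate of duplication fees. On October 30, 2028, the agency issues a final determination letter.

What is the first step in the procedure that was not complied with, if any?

Step 3

Step 1: 42 days after September 2, 2028 (when the request is received) is October 14, 2028; done September 16, 2028 — timely.
Step 2: the earliest permitted date is 20 days after October 1, 2028 (end of the 15-day review period, which began when the acknowledgement is issued on September 16, 2028), i.e. October 21, 2028; done October 22, 2028, after the minimum wait.
Step 3: the window is 10–24 days after October 22, 2028 (when the fee estimate is provided), so November 1, 2028 through November 15, 2028; done October 30, 2028 — 2 days before the window opened.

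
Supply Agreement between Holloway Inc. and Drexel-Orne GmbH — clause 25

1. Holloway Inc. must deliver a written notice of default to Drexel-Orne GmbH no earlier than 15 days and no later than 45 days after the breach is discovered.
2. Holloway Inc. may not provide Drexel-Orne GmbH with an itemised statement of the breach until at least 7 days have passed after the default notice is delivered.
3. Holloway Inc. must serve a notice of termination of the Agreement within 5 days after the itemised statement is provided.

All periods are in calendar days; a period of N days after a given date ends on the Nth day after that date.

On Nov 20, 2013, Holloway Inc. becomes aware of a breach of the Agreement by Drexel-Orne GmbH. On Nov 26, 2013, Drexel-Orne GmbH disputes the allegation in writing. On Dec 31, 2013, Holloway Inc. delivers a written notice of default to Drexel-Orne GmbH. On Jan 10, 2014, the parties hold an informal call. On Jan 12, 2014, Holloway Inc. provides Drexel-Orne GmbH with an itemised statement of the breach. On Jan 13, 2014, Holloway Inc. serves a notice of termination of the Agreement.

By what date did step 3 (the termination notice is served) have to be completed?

Jan 17, 2014

Step 3 runs from Jan 12, 2014, when the itemised statement is provided. 5 days after Jan 12, 2014 is Jan 17, 2014.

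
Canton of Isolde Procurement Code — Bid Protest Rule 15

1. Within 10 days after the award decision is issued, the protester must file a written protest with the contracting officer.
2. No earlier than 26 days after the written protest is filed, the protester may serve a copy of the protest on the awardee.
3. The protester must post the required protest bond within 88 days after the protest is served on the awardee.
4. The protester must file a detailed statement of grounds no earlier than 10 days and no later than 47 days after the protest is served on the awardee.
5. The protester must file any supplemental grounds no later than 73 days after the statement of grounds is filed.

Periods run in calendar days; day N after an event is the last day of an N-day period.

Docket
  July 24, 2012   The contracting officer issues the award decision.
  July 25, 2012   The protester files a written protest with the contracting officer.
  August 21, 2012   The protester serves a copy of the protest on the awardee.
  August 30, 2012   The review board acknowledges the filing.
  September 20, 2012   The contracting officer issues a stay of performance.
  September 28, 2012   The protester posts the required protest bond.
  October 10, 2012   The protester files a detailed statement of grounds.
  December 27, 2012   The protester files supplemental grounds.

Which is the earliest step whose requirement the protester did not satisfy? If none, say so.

Step 4

Step 1: 10 days after July 24, 2012 (when the award decision is issued) is August 3, 2012; July 25, 2012 is within that limit.
Step 2: the earliest permitted date is 26 days after July 25, 2012 (when the written protest is filed), i.e. August 20, 2012; done August 21, 2012 — permitted.
Step 3: 88 days after August 21, 2012 (when the protest is served on the awardee) is November 17, 2012; done September 28, 2012 — timely.
Step 4: the window is 10–47 days after August 21, 2012 (when the protest is served on the awardee), so August 31, 2012 through October 7, 2012; done October 10, 2012 — 3 days after the window closed.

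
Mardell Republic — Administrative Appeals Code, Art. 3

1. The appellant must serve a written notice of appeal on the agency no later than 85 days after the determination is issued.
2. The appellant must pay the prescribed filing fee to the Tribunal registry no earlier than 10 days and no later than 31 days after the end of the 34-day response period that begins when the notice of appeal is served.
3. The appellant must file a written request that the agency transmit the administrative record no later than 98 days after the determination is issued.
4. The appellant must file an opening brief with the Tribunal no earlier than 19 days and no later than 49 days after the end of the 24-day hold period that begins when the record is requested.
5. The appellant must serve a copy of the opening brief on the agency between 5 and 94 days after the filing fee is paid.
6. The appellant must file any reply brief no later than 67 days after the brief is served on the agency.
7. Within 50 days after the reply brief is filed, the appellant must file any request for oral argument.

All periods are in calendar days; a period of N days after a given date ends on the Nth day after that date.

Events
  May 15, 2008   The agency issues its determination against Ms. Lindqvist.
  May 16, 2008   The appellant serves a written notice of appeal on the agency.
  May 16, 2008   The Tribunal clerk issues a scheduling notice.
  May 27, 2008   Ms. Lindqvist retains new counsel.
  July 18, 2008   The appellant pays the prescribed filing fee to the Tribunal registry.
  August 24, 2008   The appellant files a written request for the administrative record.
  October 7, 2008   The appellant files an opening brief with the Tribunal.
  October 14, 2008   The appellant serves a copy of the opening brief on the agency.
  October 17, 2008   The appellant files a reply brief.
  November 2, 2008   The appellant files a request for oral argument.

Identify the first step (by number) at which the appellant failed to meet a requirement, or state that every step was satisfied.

Step 3

(1) due by May 15, 2008 + 85 days = August 8, 2008; completed May 16, 2008, before the deadline.
(2) the permitted window runs from June 19, 2008 + 10 = June 29, 2008 to June 19, 2008 + 31 = July 20, 2008; done July 18, 2008 — within the window.
(3) due by May 15, 2008 + 98 days = August 21, 2008; not done until August 24, 2008, 3 days after the deadline.
Later steps need not be reached.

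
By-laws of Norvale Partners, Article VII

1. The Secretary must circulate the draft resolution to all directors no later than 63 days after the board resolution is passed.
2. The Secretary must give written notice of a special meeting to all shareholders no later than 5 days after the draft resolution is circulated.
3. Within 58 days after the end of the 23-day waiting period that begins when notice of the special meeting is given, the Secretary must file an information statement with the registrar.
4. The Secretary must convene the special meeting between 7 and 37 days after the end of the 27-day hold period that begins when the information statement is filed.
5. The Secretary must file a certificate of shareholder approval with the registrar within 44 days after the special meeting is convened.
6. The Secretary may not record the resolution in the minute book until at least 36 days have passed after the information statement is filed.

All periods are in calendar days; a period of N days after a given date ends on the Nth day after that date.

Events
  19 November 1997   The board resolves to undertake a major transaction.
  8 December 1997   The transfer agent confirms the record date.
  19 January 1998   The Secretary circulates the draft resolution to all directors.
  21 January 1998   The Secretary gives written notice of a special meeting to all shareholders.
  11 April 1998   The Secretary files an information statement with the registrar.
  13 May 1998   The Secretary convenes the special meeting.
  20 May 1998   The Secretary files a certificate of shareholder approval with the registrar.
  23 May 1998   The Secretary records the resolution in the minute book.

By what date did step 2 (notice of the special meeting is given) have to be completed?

24 January 1998

Step 2 runs from 19 January 1998, when the draft resolution is circulated. 5 days after 19 January 1998 is 24 January 1998.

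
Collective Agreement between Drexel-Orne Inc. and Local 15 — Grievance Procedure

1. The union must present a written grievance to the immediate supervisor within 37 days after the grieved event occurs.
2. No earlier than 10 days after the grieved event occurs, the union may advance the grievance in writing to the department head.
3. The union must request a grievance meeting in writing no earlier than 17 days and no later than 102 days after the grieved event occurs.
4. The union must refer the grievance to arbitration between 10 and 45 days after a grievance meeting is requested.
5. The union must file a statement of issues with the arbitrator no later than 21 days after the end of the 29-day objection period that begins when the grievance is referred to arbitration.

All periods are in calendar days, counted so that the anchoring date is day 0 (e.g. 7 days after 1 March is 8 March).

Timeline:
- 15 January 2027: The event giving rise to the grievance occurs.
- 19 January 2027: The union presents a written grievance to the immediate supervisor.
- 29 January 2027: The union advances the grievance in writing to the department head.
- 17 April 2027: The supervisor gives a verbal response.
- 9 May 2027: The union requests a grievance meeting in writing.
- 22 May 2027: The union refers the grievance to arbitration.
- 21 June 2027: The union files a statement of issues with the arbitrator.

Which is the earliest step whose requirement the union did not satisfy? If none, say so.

Step 3

Step 1: 37 days after 15 January 2027 (when the grieved event occurs) is 21 February 2027; done 19 January 2027 — timely.
Step 2: the earliest permitted date is 10 days after 15 January 2027 (when the grieved event occurs), i.e. 25 January 2027; done 29 January 2027, after the minimum wait.
Step 3: the window is 17–102 days after 15 January 2027 (when the grieved event occurs), so 1 February 2027 through 27 April 2027; done 9 May 2027 — 12 days after the window closed.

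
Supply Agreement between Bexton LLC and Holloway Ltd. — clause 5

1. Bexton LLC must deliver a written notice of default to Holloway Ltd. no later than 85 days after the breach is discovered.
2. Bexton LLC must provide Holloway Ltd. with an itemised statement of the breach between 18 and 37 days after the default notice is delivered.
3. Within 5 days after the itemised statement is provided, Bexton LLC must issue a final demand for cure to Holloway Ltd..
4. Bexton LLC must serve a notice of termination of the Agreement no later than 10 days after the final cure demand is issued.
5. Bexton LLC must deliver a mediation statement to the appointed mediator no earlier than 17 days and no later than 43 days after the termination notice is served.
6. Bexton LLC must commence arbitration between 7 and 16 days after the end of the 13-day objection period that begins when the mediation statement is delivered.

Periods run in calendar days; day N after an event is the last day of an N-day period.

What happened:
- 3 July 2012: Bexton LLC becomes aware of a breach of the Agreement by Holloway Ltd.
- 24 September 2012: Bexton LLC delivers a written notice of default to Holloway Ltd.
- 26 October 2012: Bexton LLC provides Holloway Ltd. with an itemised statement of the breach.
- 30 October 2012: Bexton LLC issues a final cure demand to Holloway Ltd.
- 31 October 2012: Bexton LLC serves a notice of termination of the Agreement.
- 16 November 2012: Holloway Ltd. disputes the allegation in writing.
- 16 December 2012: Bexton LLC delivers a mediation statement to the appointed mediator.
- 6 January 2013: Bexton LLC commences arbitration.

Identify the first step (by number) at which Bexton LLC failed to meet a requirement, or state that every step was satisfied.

Step 5

Step 1: 85 days after 3 July 2012 (when the breach is discovered) is 26 September 2012; completed 24 September 2012, before the deadline.
Step 2: the window is 18–37 days after 24 September 2012 (when the default notice is delivered), so 12 October 2012 through 31 October 2012; done 26 October 2012, which is between those dates.
Step 3: 5 days after 26 October 2012 (when the itemised statement is provided) is 31 October 2012; 30 October 2012 is within that limit.
Step 4: 10 days after 30 October 2012 (when the final cure demand is issued) is 9 November 2012; done 31 October 2012 — timely.
Step 5: the window is 17–43 days after 31 October 2012 (when the termination notice is served), so 17 November 2012 through 13 December 2012; done 16 December 2012 — 3 days after the window closed.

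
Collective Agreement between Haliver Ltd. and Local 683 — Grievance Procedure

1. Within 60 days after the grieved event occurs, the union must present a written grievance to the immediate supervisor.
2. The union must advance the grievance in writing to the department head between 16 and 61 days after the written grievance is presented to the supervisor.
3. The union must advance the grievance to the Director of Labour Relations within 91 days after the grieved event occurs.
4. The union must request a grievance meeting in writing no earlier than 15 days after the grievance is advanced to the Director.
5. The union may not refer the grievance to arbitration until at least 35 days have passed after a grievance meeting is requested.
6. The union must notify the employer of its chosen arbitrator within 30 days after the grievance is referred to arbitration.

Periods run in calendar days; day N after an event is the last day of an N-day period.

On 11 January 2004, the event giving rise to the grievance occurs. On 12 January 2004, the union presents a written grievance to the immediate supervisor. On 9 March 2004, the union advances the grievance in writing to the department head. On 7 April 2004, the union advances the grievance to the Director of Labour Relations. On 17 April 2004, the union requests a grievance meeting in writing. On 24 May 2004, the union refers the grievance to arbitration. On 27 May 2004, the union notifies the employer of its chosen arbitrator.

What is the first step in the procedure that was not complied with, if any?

(1) due by 11 January 2004 + 60 days = 11 March 2004; done 12 January 2004 — timely.
(2) the permitted window runs from 12 January 2004 + 16 = 28 January 2004 to 12 January 2004 + 61 = 13 March 2004; done 9 March 2004 — within the window.
(3) due by 11 January 2004 + 91 days = 11 April 2004; done 7 April 2004 — timely.
(4) permitted from 7 April 2004 + 15 days = 22 April 2004 onward; 17 April 2004 is 5 days before the earliest permitted date.
No need to go further; step 4 was not satisfied.

Step 4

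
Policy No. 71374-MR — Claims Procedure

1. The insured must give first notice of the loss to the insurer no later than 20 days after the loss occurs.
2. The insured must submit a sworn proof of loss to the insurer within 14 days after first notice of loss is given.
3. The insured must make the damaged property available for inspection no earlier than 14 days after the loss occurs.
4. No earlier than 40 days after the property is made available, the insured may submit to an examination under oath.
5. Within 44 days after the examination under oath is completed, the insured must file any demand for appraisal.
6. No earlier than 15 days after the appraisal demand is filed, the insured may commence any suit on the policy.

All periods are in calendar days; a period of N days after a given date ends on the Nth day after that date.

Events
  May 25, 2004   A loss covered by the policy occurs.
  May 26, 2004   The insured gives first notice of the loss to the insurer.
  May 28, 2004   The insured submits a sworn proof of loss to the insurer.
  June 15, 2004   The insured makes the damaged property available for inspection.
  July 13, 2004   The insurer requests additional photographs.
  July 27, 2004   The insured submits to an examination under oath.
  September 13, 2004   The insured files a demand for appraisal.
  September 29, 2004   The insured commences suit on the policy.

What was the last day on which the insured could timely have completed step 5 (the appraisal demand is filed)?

Step 5 runs from July 27, 2004, when the examination under oath is completed. 44 days after July 27, 2004 is September 9, 2004.

September 9, 2004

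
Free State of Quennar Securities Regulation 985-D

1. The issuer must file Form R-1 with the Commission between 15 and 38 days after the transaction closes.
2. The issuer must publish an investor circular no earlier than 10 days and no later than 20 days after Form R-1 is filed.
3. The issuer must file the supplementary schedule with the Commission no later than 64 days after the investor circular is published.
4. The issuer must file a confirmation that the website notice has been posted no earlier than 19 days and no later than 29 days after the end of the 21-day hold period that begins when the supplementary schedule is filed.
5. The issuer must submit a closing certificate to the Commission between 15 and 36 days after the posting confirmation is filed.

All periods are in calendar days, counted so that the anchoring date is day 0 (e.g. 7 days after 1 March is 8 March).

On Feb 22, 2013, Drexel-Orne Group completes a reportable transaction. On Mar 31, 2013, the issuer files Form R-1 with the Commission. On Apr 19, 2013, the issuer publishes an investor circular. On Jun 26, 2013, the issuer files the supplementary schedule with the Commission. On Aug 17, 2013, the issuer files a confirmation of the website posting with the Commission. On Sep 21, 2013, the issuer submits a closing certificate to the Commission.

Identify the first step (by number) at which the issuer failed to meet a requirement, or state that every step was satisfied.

Step 3

(1) the permitted window runs from Feb 22, 2013 + 15 = Mar 9, 2013 to Feb 22, 2013 + 38 = Apr 1, 2013; Mar 31, 2013 falls inside that range.
(2) the permitted window runs from Mar 31, 2013 + 10 = Apr 10, 2013 to Mar 31, 2013 + 20 = Apr 20, 2013; done Apr 19, 2013, which is between those dates.
(3) due by Apr 19, 2013 + 64 days = Jun 22, 2013; done Jun 26, 2013 — 4 days late.
Later steps need not be reached.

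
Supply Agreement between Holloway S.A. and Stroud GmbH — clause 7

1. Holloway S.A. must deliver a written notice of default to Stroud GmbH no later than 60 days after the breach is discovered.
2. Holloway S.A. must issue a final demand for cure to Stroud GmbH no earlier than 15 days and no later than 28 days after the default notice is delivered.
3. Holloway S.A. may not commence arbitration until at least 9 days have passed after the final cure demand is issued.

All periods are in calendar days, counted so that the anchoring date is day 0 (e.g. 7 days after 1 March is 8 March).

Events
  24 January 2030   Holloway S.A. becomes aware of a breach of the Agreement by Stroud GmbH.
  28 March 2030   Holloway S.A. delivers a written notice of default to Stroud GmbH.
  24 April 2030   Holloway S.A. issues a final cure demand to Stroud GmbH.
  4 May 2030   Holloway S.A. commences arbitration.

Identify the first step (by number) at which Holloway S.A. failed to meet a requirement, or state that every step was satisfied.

Step 1

Step 1: 60 days after 24 January 2030 (when the breach is discovered) is 25 March 2030; 28 March 2030 misses that deadline by 3 days.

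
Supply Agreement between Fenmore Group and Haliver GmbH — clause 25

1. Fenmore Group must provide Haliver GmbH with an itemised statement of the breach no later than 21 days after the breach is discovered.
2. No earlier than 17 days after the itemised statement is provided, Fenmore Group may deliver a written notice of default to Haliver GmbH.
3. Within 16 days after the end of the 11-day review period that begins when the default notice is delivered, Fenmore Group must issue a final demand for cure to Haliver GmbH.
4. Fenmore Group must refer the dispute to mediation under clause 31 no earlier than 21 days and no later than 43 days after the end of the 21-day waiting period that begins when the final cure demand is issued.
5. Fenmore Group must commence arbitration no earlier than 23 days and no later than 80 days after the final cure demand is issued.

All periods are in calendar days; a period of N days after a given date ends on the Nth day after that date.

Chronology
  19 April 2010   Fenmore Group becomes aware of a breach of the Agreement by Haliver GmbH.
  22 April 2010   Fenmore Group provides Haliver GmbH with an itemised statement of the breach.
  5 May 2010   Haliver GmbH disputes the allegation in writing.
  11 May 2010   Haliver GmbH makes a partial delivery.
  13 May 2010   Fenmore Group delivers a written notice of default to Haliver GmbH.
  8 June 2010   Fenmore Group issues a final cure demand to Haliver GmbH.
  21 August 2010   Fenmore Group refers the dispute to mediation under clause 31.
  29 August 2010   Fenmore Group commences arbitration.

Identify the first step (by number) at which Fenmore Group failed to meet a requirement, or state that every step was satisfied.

Step 1: 21 days after 19 April 2010 (when the breach is discovered) is 10 May 2010; completed 22 April 2010, before the deadline.
Step 2: the earliest permitted date is 17 days after 22 April 2010 (when the itemised statement is provided), i.e. 9 May 2010; done 13 May 2010 — permitted.
Step 3: 16 days after 24 May 2010 (end of the 11-day review period, which began when the default notice is delivered on 13 May 2010) is 9 June 2010; completed 8 June 2010, before the deadline.
Step 4: the window is 21–43 days after 29 June 2010 (end of the 21-day waiting period, which began when the final cure demand is issued on 8 June 2010), so 20 July 2010 through 11 August 2010; 21 August 2010 is 10 days past the end of the window.

Step 4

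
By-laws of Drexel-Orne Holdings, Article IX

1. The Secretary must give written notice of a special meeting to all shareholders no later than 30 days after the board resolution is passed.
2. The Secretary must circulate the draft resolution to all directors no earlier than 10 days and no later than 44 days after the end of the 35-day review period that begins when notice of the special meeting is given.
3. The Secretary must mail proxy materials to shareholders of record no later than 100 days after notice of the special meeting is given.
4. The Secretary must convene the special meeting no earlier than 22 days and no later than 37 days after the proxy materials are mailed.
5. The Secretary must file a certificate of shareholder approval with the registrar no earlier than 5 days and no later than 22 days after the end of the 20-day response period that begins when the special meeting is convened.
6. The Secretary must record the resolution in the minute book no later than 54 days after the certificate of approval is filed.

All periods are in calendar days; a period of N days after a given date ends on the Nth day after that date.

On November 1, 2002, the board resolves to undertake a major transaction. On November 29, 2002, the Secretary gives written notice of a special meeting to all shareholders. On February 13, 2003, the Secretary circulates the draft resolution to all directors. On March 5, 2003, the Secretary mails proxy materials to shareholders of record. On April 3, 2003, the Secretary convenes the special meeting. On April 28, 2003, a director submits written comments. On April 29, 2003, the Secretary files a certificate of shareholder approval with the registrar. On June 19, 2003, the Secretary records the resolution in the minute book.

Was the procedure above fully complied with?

(1) due by November 1, 2002 + 30 days = December 1, 2002; done November 29, 2002 — timely.
(2) the permitted window runs from January 3, 2003 + 10 = January 13, 2003 to January 3, 2003 + 44 = February 16, 2003; February 13, 2003 falls inside that range.
(3) due by November 29, 2002 + 100 days = March 9, 2003; completed March 5, 2003, before the deadline.
(4) the permitted window runs from March 5, 2003 + 22 = March 27, 2003 to March 5, 2003 + 37 = April 11, 2003; April 3, 2003 falls inside that range.
(5) the permitted window runs from April 23, 2003 + 5 = April 28, 2003 to April 23, 2003 + 22 = May 15, 2003; done April 29, 2003, which is between those dates.
(6) due by April 29, 2003 + 54 days = June 22, 2003; done June 19, 2003 — timely.

Yes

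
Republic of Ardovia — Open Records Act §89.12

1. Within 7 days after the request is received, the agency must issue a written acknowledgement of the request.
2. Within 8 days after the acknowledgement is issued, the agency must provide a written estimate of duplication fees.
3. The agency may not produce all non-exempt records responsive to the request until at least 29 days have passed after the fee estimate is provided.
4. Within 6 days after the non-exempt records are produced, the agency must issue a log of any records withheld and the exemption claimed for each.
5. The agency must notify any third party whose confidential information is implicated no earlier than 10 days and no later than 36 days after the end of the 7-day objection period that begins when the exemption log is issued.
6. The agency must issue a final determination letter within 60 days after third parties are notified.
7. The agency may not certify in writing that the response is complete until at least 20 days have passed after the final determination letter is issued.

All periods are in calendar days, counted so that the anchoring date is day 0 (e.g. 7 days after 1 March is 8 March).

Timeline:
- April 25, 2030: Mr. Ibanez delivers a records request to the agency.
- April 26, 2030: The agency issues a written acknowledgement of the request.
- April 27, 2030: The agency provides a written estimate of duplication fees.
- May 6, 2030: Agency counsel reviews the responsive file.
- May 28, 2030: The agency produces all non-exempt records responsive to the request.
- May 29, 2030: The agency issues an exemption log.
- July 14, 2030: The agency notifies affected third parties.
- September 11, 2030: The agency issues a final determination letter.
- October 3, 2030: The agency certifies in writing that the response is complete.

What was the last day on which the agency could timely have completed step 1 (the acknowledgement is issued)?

May 2, 2030

Step 1 runs from April 25, 2030, when the request is received. 7 days after April 25, 2030 is May 2, 2030.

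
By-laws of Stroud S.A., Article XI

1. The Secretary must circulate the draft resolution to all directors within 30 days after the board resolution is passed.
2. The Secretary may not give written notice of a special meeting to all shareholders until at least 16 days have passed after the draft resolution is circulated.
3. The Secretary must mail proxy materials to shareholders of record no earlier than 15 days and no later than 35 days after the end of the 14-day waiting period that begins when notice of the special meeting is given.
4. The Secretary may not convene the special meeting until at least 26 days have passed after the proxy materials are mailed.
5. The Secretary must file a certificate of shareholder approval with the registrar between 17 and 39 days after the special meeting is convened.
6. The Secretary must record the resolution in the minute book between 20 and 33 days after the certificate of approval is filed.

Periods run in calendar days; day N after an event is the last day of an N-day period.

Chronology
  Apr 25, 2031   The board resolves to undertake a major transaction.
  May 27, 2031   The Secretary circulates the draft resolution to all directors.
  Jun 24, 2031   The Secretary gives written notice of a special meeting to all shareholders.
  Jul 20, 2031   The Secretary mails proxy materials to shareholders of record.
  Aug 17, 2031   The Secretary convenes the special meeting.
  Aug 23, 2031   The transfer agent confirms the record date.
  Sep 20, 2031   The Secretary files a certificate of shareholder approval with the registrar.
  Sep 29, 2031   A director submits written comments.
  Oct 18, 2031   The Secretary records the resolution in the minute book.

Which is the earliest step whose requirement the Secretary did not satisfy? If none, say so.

Step 1

Step 1 — counting 30 days from Apr 25, 2031 (when the board resolution is passed) gives a deadline of May 25, 2031; done May 27, 2031 — 2 days late.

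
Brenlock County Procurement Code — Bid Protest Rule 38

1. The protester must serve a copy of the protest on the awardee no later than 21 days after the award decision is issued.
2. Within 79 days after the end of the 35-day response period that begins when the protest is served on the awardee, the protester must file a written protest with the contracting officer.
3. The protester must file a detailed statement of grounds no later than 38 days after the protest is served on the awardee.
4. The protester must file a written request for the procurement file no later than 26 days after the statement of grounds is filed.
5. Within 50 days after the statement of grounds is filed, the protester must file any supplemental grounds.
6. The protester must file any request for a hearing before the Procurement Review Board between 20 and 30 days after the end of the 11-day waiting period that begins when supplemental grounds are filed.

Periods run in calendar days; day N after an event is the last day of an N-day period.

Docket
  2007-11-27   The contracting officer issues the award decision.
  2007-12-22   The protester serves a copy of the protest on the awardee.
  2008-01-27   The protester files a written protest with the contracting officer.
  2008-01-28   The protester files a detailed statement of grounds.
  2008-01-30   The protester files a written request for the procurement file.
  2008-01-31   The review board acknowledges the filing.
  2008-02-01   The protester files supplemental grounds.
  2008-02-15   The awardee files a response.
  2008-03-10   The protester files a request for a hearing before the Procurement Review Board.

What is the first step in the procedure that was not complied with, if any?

Step 1: 21 days after 2007-11-27 (when the award decision is issued) is 2007-12-18; 2007-12-22 misses that deadline by 4 days.
The procedure was therefore not followed at step 1.

Step 1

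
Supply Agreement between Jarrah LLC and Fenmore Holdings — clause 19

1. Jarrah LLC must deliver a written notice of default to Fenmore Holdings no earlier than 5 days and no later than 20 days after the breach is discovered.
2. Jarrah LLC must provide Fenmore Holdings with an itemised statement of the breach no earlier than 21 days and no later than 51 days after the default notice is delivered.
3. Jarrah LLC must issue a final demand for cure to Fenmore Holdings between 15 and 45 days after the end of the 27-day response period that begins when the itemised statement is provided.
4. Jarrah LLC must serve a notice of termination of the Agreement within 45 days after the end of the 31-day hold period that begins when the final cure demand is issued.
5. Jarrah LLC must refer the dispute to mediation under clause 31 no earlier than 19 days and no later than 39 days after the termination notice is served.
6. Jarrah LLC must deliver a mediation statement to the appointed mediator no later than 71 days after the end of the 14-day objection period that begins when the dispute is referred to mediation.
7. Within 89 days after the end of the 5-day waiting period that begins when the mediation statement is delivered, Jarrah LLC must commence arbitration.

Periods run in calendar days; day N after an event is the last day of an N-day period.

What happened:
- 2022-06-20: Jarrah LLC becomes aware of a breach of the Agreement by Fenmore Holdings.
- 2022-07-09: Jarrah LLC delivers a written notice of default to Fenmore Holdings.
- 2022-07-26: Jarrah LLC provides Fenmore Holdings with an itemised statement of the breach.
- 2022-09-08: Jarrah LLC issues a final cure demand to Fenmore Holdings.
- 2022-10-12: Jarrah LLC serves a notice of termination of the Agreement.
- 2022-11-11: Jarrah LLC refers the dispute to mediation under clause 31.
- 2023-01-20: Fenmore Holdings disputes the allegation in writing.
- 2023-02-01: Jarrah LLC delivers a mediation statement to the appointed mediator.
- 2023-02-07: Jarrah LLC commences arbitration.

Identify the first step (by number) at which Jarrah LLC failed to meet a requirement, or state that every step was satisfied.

(1) the permitted window runs from 2022-06-20 + 5 = 2022-06-25 to 2022-06-20 + 20 = 2022-07-10; 2022-07-09 falls inside that range.
(2) the permitted window runs from 2022-07-09 + 21 = 2022-07-30 to 2022-07-09 + 51 = 2022-08-29; 2022-07-26 is 4 days too early.
The analysis stops there.

Step 2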